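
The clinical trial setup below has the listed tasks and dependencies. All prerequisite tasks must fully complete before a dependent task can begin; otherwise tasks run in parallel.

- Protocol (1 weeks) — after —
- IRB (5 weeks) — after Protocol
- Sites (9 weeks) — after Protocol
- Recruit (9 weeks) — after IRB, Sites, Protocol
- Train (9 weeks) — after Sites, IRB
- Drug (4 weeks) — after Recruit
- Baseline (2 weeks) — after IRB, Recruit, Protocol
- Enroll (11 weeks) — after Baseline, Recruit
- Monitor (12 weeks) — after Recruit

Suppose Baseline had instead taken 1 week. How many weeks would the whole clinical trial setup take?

31

Critical path before the change: Protocol→Sites→Recruit→Baseline→Enroll = 1+9+9+2+11 = 32 giving 32 weeks.
Since Baseline is critical, the -1 change carries straight to that chain (now 31 weeks).
The critical path is still Protocol→Sites→Recruit→Baseline→Enroll; finish is now 31 weeks.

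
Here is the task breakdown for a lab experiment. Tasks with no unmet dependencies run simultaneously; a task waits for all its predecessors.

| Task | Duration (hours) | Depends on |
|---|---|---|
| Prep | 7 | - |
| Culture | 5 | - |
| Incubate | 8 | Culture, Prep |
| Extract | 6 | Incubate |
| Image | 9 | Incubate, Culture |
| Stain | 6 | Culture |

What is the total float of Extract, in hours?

3

The longest chain is Prep→Incubate→Image = 7+8+9 = 24; overall finish 24 hours.
The longest chain containing Extract totals 21 hours.
So Extract can slip 24 − 21 = 3 hours.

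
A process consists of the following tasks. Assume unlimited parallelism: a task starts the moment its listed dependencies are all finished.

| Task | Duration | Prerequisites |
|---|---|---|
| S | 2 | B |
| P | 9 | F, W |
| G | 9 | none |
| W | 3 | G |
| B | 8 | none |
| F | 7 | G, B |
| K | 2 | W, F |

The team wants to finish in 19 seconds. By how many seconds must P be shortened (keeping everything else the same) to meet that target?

6

Current finish: 25 seconds; target: 19.
P is on every critical path, so each second cut from P cuts the finish by one (this holds down to a finish of 18).
Need 25 − 19 = 6 seconds off P → P becomes 3 seconds, finish becomes 19.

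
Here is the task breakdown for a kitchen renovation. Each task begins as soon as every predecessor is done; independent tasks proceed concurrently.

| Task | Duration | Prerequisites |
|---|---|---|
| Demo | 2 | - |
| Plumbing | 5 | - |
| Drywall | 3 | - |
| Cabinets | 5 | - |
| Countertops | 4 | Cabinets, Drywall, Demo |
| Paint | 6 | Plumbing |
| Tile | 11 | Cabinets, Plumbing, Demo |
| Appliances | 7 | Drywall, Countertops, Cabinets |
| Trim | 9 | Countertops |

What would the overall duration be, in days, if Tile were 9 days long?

18

Baseline: Cabinets→Countertops→Trim = 5+4+9 = 18 → 18 days.
Tile has 2 days of float (longest path through it is 16).
No other chain overtakes it, so the finish is 18 days.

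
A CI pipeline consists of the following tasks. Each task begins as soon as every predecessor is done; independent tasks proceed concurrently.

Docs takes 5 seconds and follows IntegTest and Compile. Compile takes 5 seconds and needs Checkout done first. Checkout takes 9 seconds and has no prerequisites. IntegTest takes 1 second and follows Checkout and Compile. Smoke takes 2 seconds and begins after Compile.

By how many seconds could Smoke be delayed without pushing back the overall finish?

4

Critical path: Checkout→Compile→IntegTest→Docs = 9+5+1+5 = 20, so the finish is 20 seconds.
The longest chain containing Smoke totals 16 seconds.
Slack of Smoke = 18 − 14 = 4 seconds.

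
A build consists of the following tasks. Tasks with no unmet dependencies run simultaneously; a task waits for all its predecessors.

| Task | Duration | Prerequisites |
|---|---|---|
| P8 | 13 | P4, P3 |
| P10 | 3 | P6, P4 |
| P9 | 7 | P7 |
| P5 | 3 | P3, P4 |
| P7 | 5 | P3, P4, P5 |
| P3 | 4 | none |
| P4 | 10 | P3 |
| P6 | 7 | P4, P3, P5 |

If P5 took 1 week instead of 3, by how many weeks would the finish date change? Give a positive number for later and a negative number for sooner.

-2

Actual critical path: P3→P4→P5→P7→P9 = 4+10+3+5+7 = 29 ⇒ 29 weeks.
Since P5 is critical, the -2 change carries straight to that chain (now 27 weeks).
That remains the longest chain; total 27 weeks.
Change in finish: 27 − 29 = -2 weeks.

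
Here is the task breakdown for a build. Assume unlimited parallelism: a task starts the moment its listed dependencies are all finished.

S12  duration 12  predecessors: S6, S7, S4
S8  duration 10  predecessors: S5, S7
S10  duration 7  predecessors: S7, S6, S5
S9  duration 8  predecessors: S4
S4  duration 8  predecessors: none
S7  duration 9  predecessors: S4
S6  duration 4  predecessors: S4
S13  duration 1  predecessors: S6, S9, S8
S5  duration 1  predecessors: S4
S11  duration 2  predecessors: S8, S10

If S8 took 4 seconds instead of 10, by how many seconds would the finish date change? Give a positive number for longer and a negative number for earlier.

0

Baseline: S4→S7→S8→S11 = 8+9+10+2 = 29 → 29 seconds.
S8 is on the critical path; changing it to 4 makes that path 23 seconds.
New critical path: S4→S7→S12 = 8+9+12 = 29 ⇒ 29 seconds.
Change in finish: 29 − 29 = +0 seconds.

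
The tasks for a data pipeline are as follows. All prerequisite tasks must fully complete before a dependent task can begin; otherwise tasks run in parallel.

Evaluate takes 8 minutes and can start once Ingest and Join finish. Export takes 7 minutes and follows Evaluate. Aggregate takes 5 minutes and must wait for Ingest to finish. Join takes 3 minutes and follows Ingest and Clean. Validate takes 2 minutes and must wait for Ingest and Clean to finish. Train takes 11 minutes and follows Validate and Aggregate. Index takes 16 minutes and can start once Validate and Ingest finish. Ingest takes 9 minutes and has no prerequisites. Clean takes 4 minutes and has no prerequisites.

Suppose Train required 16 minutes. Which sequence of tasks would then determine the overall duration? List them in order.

As given, the longest chain is Ingest→Validate→Index = 9+2+16 = 27, so the finish is 27 minutes.
The longest path through Train is only 25 minutes, so Train has float 2.
The binding chain switches to Ingest→Aggregate→Train = 9+5+16 = 30; finish 30 minutes.

Ingest, Aggregate, Train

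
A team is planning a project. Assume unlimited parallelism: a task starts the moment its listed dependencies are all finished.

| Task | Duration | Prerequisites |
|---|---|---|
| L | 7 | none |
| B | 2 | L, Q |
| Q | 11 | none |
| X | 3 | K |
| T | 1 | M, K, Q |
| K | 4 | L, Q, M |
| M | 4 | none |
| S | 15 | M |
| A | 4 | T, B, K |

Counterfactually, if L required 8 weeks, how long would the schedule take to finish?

20

As given, the longest chain is Q→K→T→A = 11+4+1+4 = 20, so the finish is 20 weeks.
L is off the critical path — its longest chain is 16 weeks, giving 4 of slack.
The critical path is still Q→K→T→A; finish is now 20 weeks.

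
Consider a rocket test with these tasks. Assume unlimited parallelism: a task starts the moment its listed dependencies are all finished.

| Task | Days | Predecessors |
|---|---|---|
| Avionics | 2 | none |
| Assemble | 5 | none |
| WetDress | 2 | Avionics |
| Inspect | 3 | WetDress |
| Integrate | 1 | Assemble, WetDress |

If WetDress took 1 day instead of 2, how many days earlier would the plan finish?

1

Actual critical path: Avionics→WetDress→Inspect = 2+2+3 = 7 ⇒ 7 days.
WetDress lies on that path, so at 1 day the path becomes 6 days.
No other chain overtakes it, so the finish is 6 days.
Change in finish: 6 − 7 = -1 days.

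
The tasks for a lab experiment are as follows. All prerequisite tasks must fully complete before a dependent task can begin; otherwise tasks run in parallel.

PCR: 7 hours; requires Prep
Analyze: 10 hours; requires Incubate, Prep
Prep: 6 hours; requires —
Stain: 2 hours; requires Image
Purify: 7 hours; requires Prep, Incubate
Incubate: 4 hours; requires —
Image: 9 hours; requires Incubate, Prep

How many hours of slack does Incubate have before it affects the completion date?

Critical path: Prep→Image→Stain = 6+9+2 = 17, so the finish is 17 hours.
The longest chain containing Incubate totals 15 hours.
Float = 17 − 15 = 2.

2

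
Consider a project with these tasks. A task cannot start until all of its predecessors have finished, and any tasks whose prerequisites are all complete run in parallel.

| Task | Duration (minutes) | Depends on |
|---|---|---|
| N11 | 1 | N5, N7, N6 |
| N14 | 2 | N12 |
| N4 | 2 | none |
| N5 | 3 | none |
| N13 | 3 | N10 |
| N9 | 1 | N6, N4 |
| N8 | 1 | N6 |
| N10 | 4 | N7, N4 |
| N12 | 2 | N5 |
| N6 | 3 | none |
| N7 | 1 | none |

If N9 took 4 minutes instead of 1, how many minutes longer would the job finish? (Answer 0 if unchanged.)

The binding path is N4→N10→N13 = 2+4+3 = 9; finish at 9 minutes.
The longest path through N9 is only 4 minutes, so N9 has float 5.
That remains the longest chain; total 9 minutes.
Change in finish: 9 − 9 = +0 minutes.

0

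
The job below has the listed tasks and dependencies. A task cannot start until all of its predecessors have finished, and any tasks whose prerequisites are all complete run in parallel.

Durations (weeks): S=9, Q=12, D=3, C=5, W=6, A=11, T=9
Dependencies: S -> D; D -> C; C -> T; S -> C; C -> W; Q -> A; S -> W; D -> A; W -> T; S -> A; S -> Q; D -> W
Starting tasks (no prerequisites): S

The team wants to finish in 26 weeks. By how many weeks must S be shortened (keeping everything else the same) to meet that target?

6

Current finish: 32 weeks; target: 26.
S is on every critical path, so each week cut from S cuts the finish by one (this holds down to a finish of 24).
Need 32 − 26 = 6 weeks off S → S becomes 3 weeks, finish becomes 26.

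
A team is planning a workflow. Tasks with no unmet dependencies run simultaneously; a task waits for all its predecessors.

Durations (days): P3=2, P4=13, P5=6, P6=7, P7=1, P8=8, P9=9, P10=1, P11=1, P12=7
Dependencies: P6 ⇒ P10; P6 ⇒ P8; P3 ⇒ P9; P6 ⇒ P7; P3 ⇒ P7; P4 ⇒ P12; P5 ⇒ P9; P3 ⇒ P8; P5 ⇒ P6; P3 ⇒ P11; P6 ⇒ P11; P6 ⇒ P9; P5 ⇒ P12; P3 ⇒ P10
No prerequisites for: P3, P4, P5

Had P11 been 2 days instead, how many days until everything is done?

22

The binding path is P5→P6→P9 = 6+7+9 = 22; finish at 22 days.
P11 is off the critical path — its longest chain is 14 days, giving 8 of slack.
That remains the longest chain; total 22 days.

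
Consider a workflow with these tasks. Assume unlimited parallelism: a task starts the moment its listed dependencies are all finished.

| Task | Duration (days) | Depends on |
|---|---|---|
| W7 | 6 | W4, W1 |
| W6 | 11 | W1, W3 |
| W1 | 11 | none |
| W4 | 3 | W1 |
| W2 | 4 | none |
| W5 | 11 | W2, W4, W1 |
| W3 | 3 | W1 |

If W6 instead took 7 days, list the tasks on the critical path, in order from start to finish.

As given, the longest chain is W1→W3→W6 = 11+3+11 = 25, so the finish is 25 days.
W6 is on the critical path; changing it to 7 makes that path 21 days.
Now W1→W4→W5 = 11+3+11 = 25 is longest, so the finish becomes 25 days.

W1, W4, W5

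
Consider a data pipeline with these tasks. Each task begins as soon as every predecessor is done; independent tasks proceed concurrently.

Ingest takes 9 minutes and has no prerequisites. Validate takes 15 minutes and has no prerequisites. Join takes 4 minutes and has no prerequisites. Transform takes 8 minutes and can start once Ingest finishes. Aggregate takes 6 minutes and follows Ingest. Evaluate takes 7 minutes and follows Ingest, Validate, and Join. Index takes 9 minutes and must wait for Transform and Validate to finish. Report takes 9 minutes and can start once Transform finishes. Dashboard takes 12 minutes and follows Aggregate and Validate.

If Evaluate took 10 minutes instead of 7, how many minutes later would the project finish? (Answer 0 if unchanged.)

0

Critical path before the change: Ingest→Aggregate→Dashboard = 9+6+12 = 27 giving 27 minutes.
Evaluate is off the critical path — its longest chain is 22 minutes, giving 5 of slack.
No other chain overtakes it, so the finish is 27 minutes.
Change in finish: 27 − 27 = +0 minutes.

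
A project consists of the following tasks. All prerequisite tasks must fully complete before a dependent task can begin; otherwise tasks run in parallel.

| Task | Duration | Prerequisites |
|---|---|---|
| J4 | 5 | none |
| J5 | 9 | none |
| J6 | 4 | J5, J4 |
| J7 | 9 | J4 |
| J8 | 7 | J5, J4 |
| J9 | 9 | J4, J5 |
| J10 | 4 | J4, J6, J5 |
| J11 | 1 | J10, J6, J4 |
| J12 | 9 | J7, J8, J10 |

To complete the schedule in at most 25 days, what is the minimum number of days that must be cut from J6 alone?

Current finish: 26 days; target: 25.
J6 is on every critical path, so each day cut from J6 cuts the finish by one (this holds down to a finish of 25).
Need 26 − 25 = 1 day off J6 → J6 becomes 3 days, finish becomes 25.

1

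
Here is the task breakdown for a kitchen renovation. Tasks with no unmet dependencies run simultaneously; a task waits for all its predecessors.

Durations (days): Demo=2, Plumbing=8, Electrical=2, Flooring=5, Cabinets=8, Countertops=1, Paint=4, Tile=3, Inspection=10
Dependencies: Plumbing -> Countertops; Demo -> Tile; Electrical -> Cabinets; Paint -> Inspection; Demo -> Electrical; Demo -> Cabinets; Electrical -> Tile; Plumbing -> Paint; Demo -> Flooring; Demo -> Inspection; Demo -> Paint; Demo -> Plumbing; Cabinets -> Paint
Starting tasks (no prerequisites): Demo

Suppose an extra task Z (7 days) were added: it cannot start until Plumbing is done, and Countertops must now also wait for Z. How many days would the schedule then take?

26

Originally the schedule takes 26 days.
With Z inserted, Countertops now waits for max(Plumbing, Z).
New critical path: Demo→Electrical→Cabinets→Paint→Inspection = 2+2+8+4+10 = 26 ⇒ 26 days.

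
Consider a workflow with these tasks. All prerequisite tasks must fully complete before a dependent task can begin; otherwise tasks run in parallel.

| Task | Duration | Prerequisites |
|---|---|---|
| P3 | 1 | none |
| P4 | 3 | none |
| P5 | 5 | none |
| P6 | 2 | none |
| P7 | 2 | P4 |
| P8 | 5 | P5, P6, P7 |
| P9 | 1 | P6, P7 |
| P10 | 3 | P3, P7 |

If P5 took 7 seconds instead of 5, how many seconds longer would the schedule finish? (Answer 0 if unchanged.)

2

As given, the longest chain is P5→P8 = 5+5 = 10, so the finish is 10 seconds.
Since P5 is critical, the +2 change carries straight to that chain (now 12 seconds).
The critical path is still P5→P8; finish is now 12 seconds.
Change in finish: 12 − 10 = +2 seconds.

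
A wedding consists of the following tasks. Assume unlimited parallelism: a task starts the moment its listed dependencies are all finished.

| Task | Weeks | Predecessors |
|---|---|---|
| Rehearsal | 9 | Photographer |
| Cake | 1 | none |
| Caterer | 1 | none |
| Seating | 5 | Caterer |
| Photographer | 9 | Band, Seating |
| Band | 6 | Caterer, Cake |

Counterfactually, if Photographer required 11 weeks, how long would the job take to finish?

27

Critical path before the change: Caterer→Band→Photographer→Rehearsal = 1+6+9+9 = 25 giving 25 weeks.
Photographer lies on that path, so at 11 weeks the path becomes 27 weeks.
The critical path is still Caterer→Band→Photographer→Rehearsal; finish is now 27 weeks.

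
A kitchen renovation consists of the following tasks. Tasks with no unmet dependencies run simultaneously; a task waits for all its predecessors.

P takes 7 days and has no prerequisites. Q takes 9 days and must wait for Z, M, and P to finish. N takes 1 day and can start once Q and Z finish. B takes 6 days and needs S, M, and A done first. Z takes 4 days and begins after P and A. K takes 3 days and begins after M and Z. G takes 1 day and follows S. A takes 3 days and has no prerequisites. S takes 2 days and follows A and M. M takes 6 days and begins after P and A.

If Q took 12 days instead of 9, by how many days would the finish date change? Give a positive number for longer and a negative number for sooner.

3

The binding path is P→M→Q→N = 7+6+9+1 = 23; finish at 23 days.
Q lies on that path, so at 12 days the path becomes 26 days.
That remains the longest chain; total 26 days.
Change in finish: 26 − 23 = +3 days.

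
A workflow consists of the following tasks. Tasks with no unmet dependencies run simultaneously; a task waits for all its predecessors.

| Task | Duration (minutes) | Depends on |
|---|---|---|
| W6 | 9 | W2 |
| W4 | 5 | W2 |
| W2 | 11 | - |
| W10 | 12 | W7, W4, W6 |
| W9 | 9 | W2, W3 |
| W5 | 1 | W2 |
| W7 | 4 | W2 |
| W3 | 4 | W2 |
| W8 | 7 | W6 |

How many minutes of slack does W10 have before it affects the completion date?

0

The longest chain is W2→W6→W10 = 11+9+12 = 32; overall finish 32 minutes.
W10 finishes as early as 32 and must finish by 32.
Float = 32 − 32 = 0.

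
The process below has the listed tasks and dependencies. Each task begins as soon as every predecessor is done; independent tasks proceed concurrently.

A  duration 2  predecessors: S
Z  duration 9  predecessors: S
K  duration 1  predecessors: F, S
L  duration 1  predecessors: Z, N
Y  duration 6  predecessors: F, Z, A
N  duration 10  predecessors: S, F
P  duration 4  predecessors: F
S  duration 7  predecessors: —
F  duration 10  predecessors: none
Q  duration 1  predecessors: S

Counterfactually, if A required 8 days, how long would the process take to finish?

22

As given, the longest chain is S→Z→Y = 7+9+6 = 22, so the finish is 22 days.
The longest path through A is only 15 days, so A has float 7.
The critical path is still S→Z→Y; finish is now 22 days.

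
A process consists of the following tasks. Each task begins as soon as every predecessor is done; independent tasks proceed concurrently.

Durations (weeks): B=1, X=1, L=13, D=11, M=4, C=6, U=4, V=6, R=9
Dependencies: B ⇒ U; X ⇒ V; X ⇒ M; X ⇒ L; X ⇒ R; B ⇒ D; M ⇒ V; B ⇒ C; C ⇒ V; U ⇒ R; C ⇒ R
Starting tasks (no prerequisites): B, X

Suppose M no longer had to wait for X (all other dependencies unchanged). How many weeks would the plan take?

Original critical path: B→C→R = 1+6+9 = 16 ⇒ 16 weeks.
Without X→M, M's earliest start moves from 1 to 0.
New critical path: B→C→R = 1+6+9 = 16 ⇒ 16 weeks.

16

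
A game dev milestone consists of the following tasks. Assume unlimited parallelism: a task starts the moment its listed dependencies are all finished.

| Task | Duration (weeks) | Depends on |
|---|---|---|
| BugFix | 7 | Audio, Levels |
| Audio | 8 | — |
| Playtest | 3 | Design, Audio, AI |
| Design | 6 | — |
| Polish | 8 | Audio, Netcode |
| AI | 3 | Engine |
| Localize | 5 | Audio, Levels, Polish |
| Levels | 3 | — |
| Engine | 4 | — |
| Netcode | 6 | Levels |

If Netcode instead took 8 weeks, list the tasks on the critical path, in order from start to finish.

Levels, Netcode, Polish, Localize

Baseline: Levels→Netcode→Polish→Localize = 3+6+8+5 = 22 → 22 weeks.
Netcode lies on that path, so at 8 weeks the path becomes 24 weeks.
No other chain overtakes it, so the finish is 24 weeks.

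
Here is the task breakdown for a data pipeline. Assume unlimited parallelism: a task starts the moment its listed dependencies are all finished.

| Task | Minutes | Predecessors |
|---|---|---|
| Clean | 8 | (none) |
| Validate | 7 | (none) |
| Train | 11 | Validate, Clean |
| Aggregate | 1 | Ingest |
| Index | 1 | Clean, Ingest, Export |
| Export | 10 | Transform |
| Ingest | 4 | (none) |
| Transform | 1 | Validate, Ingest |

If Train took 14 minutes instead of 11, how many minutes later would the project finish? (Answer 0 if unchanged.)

Baseline: Clean→Train = 8+11 = 19 → 19 minutes.
Since Train is critical, the +3 change carries straight to that chain (now 22 minutes).
The critical path is still Clean→Train; finish is now 22 minutes.
Change in finish: 22 − 19 = +3 minutes.

3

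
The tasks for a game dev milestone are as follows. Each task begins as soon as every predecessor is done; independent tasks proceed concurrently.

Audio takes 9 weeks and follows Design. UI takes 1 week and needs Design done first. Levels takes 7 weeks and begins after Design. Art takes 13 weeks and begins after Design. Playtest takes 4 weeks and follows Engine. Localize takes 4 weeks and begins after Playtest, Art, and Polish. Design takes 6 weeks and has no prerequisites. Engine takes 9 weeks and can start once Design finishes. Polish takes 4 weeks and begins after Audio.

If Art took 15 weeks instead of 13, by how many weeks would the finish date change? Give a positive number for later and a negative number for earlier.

2

Baseline: Design→Art→Localize = 6+13+4 = 23 → 23 weeks.
Art is on the critical path; changing it to 15 makes that path 25 weeks.
That remains the longest chain; total 25 weeks.
Change in finish: 25 − 23 = +2 weeks.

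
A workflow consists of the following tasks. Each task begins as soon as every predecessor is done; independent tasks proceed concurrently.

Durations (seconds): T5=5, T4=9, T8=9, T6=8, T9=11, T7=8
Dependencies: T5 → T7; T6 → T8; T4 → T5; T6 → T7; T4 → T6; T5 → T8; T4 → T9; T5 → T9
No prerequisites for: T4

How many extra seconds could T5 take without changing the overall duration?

The longest chain is T4→T6→T8 = 9+8+9 = 26; overall finish 26 seconds.
T5 finishes as early as 14 and must finish by 15.
So T5 can slip 15 − 14 = 1 second.

1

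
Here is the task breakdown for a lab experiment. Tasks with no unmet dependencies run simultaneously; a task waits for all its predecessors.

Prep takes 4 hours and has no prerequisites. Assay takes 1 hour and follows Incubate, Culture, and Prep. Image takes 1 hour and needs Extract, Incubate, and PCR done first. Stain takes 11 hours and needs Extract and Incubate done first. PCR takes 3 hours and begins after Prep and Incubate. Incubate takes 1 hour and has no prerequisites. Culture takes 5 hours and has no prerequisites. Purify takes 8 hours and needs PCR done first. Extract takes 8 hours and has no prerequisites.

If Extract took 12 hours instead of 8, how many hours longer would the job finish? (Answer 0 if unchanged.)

4

Critical path before the change: Extract→Stain = 8+11 = 19 giving 19 hours.
Extract lies on that path, so at 12 hours the path becomes 23 hours.
The critical path is still Extract→Stain; finish is now 23 hours.
Change in finish: 23 − 19 = +4 hours.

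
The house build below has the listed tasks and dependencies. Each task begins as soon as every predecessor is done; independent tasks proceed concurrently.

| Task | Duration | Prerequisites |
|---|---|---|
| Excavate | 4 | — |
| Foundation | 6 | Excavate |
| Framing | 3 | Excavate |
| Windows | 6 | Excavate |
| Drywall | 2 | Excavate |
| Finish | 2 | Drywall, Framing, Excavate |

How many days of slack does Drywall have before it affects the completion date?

2

Critical path: Excavate→Foundation = 4+6 = 10, so the finish is 10 days.
Drywall finishes as early as 6 and must finish by 8.
Float = 10 − 8 = 2.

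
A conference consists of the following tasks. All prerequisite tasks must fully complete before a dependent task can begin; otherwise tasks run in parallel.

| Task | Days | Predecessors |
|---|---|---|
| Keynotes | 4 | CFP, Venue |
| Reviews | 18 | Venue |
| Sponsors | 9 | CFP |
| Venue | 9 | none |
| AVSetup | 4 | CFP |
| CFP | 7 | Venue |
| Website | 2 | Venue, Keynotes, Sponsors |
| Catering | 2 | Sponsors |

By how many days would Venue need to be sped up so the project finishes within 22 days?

5

Current finish: 27 days; target: 22.
Venue is on every critical path, so each day cut from Venue cuts the finish by one (this holds down to a finish of 19).
Need 27 − 22 = 5 days off Venue → Venue becomes 4 days, finish becomes 22.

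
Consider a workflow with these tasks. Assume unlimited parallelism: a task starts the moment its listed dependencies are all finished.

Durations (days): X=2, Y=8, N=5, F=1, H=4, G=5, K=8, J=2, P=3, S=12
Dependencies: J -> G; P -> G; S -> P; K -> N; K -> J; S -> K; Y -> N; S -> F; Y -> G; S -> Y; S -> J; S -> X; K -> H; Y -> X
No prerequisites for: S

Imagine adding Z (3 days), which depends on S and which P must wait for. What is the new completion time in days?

27

Originally the project takes 27 days.
With Z inserted, P now waits for max(S, Z).
New critical path: S→K→J→G = 12+8+2+5 = 27 ⇒ 27 days.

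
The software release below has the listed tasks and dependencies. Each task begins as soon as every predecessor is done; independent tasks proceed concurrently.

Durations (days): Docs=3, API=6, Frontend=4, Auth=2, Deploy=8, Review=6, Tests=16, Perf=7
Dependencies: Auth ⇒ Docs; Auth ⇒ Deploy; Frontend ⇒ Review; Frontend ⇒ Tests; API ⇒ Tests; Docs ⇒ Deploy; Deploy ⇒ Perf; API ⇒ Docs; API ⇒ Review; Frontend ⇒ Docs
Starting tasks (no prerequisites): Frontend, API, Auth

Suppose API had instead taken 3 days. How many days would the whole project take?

22

Critical path before the change: API→Docs→Deploy→Perf = 6+3+8+7 = 24 giving 24 days.
API is on the critical path; changing it to 3 makes that path 21 days.
The binding chain switches to Frontend→Docs→Deploy→Perf = 4+3+8+7 = 22; finish 22 days.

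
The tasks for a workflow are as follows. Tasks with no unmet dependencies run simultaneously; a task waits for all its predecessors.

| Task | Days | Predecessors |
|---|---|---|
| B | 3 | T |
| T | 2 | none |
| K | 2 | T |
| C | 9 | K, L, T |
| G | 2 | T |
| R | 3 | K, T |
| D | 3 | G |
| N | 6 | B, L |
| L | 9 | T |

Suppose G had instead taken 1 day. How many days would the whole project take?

Baseline: T→L→C = 2+9+9 = 20 → 20 days.
The longest path through G is only 7 days, so G has float 13.
No other chain overtakes it, so the finish is 20 days.

20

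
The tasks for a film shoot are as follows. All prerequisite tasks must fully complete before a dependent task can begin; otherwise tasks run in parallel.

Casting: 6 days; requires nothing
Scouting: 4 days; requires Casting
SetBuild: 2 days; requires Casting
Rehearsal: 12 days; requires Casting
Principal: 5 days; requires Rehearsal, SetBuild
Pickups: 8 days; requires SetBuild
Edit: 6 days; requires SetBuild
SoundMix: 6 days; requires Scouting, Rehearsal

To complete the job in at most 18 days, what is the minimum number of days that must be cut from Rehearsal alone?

Current finish: 24 days; target: 18.
Rehearsal is on every critical path, so each day cut from Rehearsal cuts the finish by one (this holds down to a finish of 16).
Need 24 − 18 = 6 days off Rehearsal → Rehearsal becomes 6 days, finish becomes 18.

6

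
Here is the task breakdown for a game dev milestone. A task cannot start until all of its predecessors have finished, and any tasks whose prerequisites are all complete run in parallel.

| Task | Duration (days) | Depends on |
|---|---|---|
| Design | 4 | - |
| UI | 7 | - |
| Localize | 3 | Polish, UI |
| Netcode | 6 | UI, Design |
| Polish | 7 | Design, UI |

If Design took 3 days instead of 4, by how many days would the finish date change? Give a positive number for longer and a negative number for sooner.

Baseline: UI→Polish→Localize = 7+7+3 = 17 → 17 days.
Design is off the critical path — its longest chain is 14 days, giving 3 of slack.
No other chain overtakes it, so the finish is 17 days.
Change in finish: 17 − 17 = +0 days.

0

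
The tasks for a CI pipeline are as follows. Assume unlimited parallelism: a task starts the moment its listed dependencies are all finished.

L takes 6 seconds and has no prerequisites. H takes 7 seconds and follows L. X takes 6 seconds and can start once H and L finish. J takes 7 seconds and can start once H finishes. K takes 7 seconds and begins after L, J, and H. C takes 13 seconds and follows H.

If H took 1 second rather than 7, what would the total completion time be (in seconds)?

21

The binding path is L→H→J→K = 6+7+7+7 = 27; finish at 27 seconds.
Since H is critical, the -6 change carries straight to that chain (now 21 seconds).
The critical path is still L→H→J→K; finish is now 21 seconds.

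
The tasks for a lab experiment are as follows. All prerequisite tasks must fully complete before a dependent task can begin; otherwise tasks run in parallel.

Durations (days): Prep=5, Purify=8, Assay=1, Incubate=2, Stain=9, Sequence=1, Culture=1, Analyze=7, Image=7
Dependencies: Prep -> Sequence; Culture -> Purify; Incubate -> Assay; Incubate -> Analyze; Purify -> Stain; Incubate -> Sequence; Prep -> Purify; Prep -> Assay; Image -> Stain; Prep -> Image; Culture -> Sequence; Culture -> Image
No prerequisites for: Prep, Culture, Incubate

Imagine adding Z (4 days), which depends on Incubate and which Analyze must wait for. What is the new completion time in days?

Originally the project takes 22 days.
With Z inserted, Analyze now waits for max(Incubate, Z).
New critical path: Prep→Purify→Stain = 5+8+9 = 22 ⇒ 22 days.

22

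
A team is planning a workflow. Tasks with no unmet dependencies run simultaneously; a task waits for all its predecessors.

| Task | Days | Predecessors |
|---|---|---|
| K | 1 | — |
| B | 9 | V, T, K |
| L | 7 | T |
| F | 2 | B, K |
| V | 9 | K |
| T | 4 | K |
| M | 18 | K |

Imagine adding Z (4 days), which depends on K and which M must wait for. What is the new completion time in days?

23

Originally the project takes 21 days.
With Z inserted, M now waits for max(K, Z).
New critical path: K→Z→M = 1+4+18 = 23 ⇒ 23 days.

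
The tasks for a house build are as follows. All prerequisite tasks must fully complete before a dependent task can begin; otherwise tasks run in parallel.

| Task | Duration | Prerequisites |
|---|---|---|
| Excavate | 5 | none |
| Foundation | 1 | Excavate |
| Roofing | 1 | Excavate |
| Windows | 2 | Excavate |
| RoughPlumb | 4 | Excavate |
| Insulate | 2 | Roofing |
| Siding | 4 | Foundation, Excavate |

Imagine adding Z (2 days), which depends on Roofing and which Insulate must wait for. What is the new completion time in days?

Originally the project takes 10 days.
With Z inserted, Insulate now waits for max(Roofing, Z).
New critical path: Excavate→Foundation→Siding = 5+1+4 = 10 ⇒ 10 days.

10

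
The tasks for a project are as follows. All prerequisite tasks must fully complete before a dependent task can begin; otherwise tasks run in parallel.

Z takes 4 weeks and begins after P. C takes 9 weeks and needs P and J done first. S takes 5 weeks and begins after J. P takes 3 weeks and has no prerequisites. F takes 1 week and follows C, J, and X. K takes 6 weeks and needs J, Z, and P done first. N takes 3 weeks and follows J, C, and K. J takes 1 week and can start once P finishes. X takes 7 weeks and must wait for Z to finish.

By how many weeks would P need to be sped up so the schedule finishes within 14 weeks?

2

Current finish: 16 weeks; target: 14.
P is on every critical path, so each week cut from P cuts the finish by one (this holds down to a finish of 14).
Need 16 − 14 = 2 weeks off P → P becomes 1 week, finish becomes 14.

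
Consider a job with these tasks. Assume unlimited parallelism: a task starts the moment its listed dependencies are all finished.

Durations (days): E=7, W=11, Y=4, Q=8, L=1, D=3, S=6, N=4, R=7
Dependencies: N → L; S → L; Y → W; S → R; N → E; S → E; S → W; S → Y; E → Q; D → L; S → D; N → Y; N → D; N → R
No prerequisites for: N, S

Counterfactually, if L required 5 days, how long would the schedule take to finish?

As given, the longest chain is S→E→Q = 6+7+8 = 21, so the finish is 21 days.
L is off the critical path — its longest chain is 10 days, giving 11 of slack.
The critical path is still S→E→Q; finish is now 21 days.

21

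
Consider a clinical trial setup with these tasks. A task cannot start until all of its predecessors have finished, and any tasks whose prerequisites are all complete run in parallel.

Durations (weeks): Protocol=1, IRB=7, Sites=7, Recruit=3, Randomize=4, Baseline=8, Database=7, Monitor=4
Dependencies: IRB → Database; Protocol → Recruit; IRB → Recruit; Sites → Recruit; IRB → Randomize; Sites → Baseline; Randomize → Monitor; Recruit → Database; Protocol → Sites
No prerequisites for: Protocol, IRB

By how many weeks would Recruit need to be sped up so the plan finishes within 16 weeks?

2

Current finish: 18 weeks; target: 16.
Recruit is on every critical path, so each week cut from Recruit cuts the finish by one (this holds down to a finish of 16).
Need 18 − 16 = 2 weeks off Recruit → Recruit becomes 1 week, finish becomes 16.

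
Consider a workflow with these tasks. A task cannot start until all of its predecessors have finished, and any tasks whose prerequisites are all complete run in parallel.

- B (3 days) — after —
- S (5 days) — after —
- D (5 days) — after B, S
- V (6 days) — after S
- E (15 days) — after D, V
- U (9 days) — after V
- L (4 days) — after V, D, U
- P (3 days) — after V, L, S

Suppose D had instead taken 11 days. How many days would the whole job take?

31

Actual critical path: S→V→U→L→P = 5+6+9+4+3 = 27 ⇒ 27 days.
The longest path through D is only 25 days, so D has float 2.
New critical path: S→D→E = 5+11+15 = 31 ⇒ 31 days.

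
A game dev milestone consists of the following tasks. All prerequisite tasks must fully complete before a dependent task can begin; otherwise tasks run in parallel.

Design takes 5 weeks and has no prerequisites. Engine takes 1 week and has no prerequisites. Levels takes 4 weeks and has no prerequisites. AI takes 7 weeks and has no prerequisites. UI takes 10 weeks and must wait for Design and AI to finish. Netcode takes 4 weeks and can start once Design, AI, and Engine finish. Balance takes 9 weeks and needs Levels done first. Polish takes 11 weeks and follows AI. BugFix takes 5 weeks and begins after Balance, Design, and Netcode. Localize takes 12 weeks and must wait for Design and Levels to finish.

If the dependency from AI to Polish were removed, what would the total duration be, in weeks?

18

With the dependency in place, Levels→Balance→BugFix = 4+9+5 = 18 sets the finish at 18 weeks.
Without AI→Polish, Polish's earliest start moves from 7 to 0.
New critical path: Levels→Balance→BugFix = 4+9+5 = 18 ⇒ 18 weeks.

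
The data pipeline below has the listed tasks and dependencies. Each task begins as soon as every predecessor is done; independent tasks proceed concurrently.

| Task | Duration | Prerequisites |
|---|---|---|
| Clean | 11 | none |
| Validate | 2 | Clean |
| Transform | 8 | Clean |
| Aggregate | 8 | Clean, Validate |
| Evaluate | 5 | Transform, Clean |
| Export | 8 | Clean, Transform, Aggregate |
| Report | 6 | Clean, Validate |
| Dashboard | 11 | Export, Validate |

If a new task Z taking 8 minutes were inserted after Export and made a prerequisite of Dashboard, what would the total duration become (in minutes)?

Originally the job takes 40 minutes.
With Z inserted, Dashboard now waits for max(Export, Validate, Z).
New critical path: Clean→Validate→Aggregate→Export→Z→Dashboard = 11+2+8+8+8+11 = 48 ⇒ 48 minutes.

48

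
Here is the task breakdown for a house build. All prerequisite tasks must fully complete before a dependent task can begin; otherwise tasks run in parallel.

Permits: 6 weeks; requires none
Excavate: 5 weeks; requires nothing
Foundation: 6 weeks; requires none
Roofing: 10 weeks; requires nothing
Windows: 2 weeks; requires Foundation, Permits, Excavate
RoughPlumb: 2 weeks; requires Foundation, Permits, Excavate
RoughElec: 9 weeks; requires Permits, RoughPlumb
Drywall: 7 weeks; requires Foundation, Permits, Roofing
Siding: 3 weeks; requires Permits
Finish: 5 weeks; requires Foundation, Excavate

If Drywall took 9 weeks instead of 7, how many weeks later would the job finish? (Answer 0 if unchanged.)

The binding path is Roofing→Drywall = 10+7 = 17; finish at 17 weeks.
Since Drywall is critical, the +2 change carries straight to that chain (now 19 weeks).
The critical path is still Roofing→Drywall; finish is now 19 weeks.
Change in finish: 19 − 17 = +2 weeks.

2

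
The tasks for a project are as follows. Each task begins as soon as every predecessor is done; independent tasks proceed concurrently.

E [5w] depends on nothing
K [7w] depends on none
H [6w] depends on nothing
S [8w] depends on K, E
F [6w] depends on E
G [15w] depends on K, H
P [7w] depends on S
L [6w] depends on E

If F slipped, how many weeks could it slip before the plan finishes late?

11

K→S→P = 7+8+7 = 22 sets the makespan at 22 weeks.
Longest path through F: 11 weeks (earliest finish 11, latest finish 22).
Slack of F = 16 − 5 = 11 weeks.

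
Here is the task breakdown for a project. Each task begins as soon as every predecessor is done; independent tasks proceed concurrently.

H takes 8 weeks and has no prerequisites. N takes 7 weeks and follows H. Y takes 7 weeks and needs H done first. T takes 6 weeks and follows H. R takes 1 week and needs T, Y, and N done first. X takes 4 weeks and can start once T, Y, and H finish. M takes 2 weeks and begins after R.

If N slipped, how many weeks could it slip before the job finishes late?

1

H→Y→X = 8+7+4 = 19 sets the makespan at 19 weeks.
The longest chain containing N totals 18 weeks.
Slack of N = 9 − 8 = 1 week.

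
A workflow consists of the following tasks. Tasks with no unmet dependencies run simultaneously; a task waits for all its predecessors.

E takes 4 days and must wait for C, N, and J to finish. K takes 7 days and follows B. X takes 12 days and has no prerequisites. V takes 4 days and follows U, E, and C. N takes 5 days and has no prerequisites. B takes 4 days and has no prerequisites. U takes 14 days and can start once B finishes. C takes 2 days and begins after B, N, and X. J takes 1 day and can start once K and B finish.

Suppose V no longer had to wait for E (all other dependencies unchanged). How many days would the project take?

Original critical path: B→U→V = 4+14+4 = 22 ⇒ 22 days.
Dropping E→V doesn't change V's earliest start (18); another predecessor still binds.
New critical path: B→U→V = 4+14+4 = 22 ⇒ 22 days.

22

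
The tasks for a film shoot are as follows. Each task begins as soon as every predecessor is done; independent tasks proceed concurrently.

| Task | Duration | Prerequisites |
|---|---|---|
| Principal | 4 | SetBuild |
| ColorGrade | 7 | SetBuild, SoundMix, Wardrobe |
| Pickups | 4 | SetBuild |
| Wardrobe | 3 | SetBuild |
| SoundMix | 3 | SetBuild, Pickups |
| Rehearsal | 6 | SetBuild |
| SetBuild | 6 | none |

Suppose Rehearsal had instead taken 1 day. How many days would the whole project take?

20

Baseline: SetBuild→Pickups→SoundMix→ColorGrade = 6+4+3+7 = 20 → 20 days.
The longest path through Rehearsal is only 12 days, so Rehearsal has float 8.
No other chain overtakes it, so the finish is 20 days.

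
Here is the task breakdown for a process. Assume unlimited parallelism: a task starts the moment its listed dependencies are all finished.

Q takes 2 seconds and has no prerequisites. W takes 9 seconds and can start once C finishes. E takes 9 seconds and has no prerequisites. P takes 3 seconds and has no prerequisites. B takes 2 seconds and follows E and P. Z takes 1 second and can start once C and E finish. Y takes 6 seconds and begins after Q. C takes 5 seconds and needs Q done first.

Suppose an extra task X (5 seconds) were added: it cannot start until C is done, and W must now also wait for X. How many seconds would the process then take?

Originally the process takes 16 seconds.
With X inserted, W now waits for max(C, X).
New critical path: Q→C→X→W = 2+5+5+9 = 21 ⇒ 21 seconds.

21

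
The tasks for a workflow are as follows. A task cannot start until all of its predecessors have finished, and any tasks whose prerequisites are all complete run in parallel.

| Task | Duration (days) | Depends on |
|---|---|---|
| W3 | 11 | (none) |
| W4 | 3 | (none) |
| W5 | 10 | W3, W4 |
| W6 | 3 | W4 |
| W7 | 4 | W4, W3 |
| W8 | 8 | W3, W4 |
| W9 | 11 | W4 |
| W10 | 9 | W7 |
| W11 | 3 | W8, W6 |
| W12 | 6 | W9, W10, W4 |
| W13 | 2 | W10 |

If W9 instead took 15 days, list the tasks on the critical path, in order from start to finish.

W3, W7, W10, W12

Baseline: W3→W7→W10→W12 = 11+4+9+6 = 30 → 30 days.
W9 is off the critical path — its longest chain is 20 days, giving 10 of slack.
That remains the longest chain; total 30 days.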